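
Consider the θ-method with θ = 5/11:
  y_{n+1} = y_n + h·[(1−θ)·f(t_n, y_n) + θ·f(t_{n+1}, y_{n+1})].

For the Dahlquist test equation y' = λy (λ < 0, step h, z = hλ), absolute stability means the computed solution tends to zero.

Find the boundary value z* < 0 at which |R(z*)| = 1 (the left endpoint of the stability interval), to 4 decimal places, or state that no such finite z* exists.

Set f=λy, z=hλ:
  y_{n+1} = y_n + z·[6/11·y_n + 5/11·y_{n+1}] ⇒ (1 − 5/11z)y_{n+1} = (1 + 6/11z)y_n
  so R(z) = (1 + 6/11z)/(1 − 5/11z).

Solve |R(x)|<1 on ℝ⁻.
x=-0.52: |R|=0.5794
R=−1: 1+6/11x = −1+5/11x ⇒ -1/11x=2 ⇒ x=2/(-1/11)=-22.0000
Confirm numerically:
  x=-15.454: |R|=0.92584 <1
  x=-10.057: |R|=0.80512 <1
  x=-9.849: |R|=0.79831 <1
  x=-9.809: |R|=0.79697 <1
  x=-22.421: |R|=1.00342 >1
  x=-22.401: |R|=1.00326 >1
  x=-22.120: |R|=1.00099 >1
Interval (-22.0000, 0).

z* = -22.0000.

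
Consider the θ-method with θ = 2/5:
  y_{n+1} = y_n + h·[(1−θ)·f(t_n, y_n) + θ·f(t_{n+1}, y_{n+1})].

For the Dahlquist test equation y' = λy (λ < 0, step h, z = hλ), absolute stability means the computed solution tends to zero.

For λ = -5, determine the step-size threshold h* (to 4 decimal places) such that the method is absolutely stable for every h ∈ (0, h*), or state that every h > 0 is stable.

Test eqn y'=λy, z=hλ:
  y_{n+1} = y_n + z·[3/5·y_n + 2/5·y_{n+1}] ⇒ (1 − 2/5z)y_{n+1} = (1 + 3/5z)y_n
  so R(z) = (1 + 3/5z)/(1 − 2/5z).

Find x<0 with |R(x)|<1.
x=-0.46: |R|=0.6115
R=−1: 1+3/5x = −1+2/5x ⇒ -1/5x=2 ⇒ x=2/(-1/5)=-10.0000
Confirm numerically:
  x=-8.388: |R|=0.92597 <1
  x=-7.606: |R|=0.88156 <1
  x=-6.380: |R|=0.79617 <1
  x=-5.769: |R|=0.74416 <1
  x=-10.415: |R|=1.01607 >1
  x=-10.233: |R|=1.00915 >1
  x=-10.170: |R|=1.00671 >1
So |R|<1 on (-10.0000, 0).

(-10.0000,0); λ=-5 ⇒ h* = (10)/5 = 2.0000.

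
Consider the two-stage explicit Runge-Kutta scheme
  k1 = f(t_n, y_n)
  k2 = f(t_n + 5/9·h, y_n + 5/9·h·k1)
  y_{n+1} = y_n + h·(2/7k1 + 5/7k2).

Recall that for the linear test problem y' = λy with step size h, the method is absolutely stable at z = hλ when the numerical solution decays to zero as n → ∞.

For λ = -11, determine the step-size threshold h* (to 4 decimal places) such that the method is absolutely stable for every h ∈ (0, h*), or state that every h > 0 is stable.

Set f=λy, z=hλ:
  k1=λy_n ⇒ h·k1=z·y_n;  k2=λ(1+5/9z)y_n ⇒ h·k2=z(1+5/9z)y_n
  y_{n+1}/y_n = 1 + 2/7z + 5/7z(1+5/9z) = 1 + z + 25/63z²
  Hence R(z) = 1 + z + 25/63z².

Boundary: |R(x)|=1, x<0.
x=-1.07: |R|=0.3843
R=1: x+25/63x²=0 ⇒ x=−63/25=-2.5200; min R=1−1/(4·25/63)=0.3700>−1
Confirm numerically:
  x=-2.368: |R|=0.85717 <1
  x=-1.989: |R|=0.58089 <1
  x=-1.694: |R|=0.44474 <1
  x=-1.561: |R|=0.40595 <1
  x=-2.996: |R|=1.56591 >1
  x=-2.681: |R|=1.17129 >1
Interval (-2.5200, 0).

(-2.5200,0); λ=-11 ⇒ h* = (63/25)/11 = 0.2291.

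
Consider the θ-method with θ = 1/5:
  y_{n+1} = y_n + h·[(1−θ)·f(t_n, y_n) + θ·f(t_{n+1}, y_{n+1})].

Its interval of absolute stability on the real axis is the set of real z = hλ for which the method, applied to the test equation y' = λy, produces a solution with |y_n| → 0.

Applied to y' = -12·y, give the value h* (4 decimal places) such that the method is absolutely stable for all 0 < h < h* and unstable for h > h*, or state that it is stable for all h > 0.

On y'=λy, z=hλ:
  y_{n+1} = y_n + z·[4/5·y_n + 1/5·y_{n+1}] ⇒ (1 − 1/5z)y_{n+1} = (1 + 4/5z)y_n
  R(z) = (1 + 4/5z)/(1 − 1/5z).

Need |R(x)|<1, x<0.
x=-0.95: |R|=0.2017
R=−1: 1+4/5x = −1+1/5x ⇒ -3/5x=2 ⇒ x=2/(-3/5)=-3.3333
Confirm numerically:
  x=-3.095: |R|=0.91167 <1
  x=-2.976: |R|=0.86560 <1
  x=-2.239: |R|=0.54648 <1
  x=-3.874: |R|=1.18278 >1
  x=-3.584: |R|=1.08760 >1
Interval (-3.3333, 0).

(-3.3333,0); λ=-12 ⇒ h* = (10/3)/12 = 0.2778.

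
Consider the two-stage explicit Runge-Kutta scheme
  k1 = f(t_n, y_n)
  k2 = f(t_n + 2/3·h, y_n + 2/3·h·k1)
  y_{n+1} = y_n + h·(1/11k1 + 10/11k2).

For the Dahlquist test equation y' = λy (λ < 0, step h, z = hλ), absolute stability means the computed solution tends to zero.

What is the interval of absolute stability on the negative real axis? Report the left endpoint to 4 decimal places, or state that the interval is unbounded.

With y'=λy (z=hλ):
  k1=λy_n ⇒ h·k1=z·y_n;  k2=λ(1+2/3z)y_n ⇒ h·k2=z(1+2/3z)y_n
  y_{n+1}/y_n = 1 + 1/11z + 10/11z(1+2/3z) = 1 + z + 20/33z²
  Hence R(z) = 1 + z + 20/33z².

Solve |R(x)|<1 on ℝ⁻.
x=-1.46: |R|=0.8319
R=1: x+20/33x²=0 ⇒ x=−33/20=-1.6500; min R=1−1/(4·20/33)=0.5875>−1
Confirm numerically:
  x=-1.227: |R|=0.68544 <1
  x=-1.103: |R|=0.63434 <1
  x=-1.091: |R|=0.63038 <1
  x=-0.871: |R|=0.58878 <1
  x=-2.012: |R|=1.44142 >1
  x=-1.861: |R|=1.23798 >1
  x=-1.853: |R|=1.22798 >1
Interval (-1.6500, 0).

z∈(-1.6500,0).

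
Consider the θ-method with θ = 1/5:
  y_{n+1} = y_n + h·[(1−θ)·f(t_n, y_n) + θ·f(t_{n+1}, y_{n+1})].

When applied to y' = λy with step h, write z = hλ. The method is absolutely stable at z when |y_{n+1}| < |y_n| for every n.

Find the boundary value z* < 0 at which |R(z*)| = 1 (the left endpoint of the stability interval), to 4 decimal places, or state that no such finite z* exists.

On y'=λy, z=hλ:
  y_{n+1} = y_n + z·[4/5·y_n + 1/5·y_{n+1}] ⇒ (1 − 1/5z)y_{n+1} = (1 + 4/5z)y_n
  Hence R(z) = (1 + 4/5z)/(1 − 1/5z).

Solve |R(x)|<1 on ℝ⁻.
x=-1.76: |R|=0.3018
R=−1: 1+4/5x = −1+1/5x ⇒ -3/5x=2 ⇒ x=2/(-3/5)=-3.3333
Confirm numerically:
  x=-1.855: |R|=0.35303 <1
  x=-1.810: |R|=0.32893 <1
  x=-1.363: |R|=0.07104 <1
  x=-3.871: |R|=1.18183 >1
  x=-3.870: |R|=1.18151 >1
  x=-3.806: |R|=1.16103 >1
Stable set (-3.3333, 0).

left endpoint -3.3333.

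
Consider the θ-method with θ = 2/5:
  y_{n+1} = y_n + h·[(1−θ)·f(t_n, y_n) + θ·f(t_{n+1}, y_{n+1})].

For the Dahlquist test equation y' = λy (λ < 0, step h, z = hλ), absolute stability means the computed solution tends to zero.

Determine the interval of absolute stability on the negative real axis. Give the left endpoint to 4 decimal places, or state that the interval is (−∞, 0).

Test eqn y'=λy, z=hλ:
  y_{n+1} = y_n + z·[3/5·y_n + 2/5·y_{n+1}] ⇒ (1 − 2/5z)y_{n+1} = (1 + 3/5z)y_n
  so R(z) = (1 + 3/5z)/(1 − 2/5z).

Boundary: |R(x)|=1, x<0.
x=-1.56: |R|=0.0394
R=−1: 1+3/5x = −1+2/5x ⇒ -1/5x=2 ⇒ x=2/(-1/5)=-10.0000
Confirm numerically:
  x=-8.217: |R|=0.91681 <1
  x=-7.286: |R|=0.86133 <1
  x=-5.083: |R|=0.67579 <1
  x=-10.335: |R|=1.01305 >1
  x=-10.229: |R|=1.00900 >1
  x=-10.205: |R|=1.00807 >1
Stable set (-10.0000, 0).

(-10.0000, 0).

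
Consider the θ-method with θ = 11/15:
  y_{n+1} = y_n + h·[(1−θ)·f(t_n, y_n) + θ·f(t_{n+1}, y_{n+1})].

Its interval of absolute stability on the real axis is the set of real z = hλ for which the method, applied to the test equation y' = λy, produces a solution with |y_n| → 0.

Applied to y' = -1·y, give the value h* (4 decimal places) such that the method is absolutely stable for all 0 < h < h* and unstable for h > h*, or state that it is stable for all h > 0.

(−∞, 0) — no finite endpoint. Any h>0 works for λ=-1.

Set f=λy, z=hλ:
  y_{n+1} = y_n + z·[4/15·y_n + 11/15·y_{n+1}] ⇒ (1 − 11/15z)y_{n+1} = (1 + 4/15z)y_n
  ⇒ R(z) = (1 + 4/15z)/(1 − 11/15z).

Need |R(x)|<1, x<0.
x=-0.32: |R|=0.7408
x=-2: |R|=0.1892
x=-10: |R|=0.2000
x=-100: |R|=0.3453
θ=11/15≥1/2 ⇒ |1+4/15x|<|1−11/15x| ∀x<0 ⇒ unbounded interval.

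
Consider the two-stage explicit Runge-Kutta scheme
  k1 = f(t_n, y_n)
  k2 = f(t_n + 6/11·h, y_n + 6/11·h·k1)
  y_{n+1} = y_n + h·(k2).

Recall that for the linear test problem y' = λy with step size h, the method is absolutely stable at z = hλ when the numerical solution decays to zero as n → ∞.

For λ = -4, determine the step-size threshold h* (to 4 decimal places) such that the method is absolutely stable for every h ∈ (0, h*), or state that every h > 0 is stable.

Set f=λy, z=hλ:
  k1=λy_n ⇒ h·k1=z·y_n;  k2=λ(1+6/11z)y_n ⇒ h·k2=z(1+6/11z)y_n
  y_{n+1}/y_n = 1 + z(1+6/11z) = 1 + z + 6/11z²
  Hence R(z) = 1 + z + 6/11z².

Need |R(x)|<1, x<0.
x=-1.67: |R|=0.8512
R=1: x+6/11x²=0 ⇒ x=−11/6=-1.8333; min R=1−1/(4·6/11)=0.5417>−1
Confirm numerically:
  x=-1.321: |R|=0.63084 <1
  x=-1.189: |R|=0.58212 <1
  x=-0.919: |R|=0.54167 <1
  x=-0.844: |R|=0.54455 <1
  x=-2.432: |R|=1.79416 >1
  x=-2.411: |R|=1.75968 >1
  x=-1.977: |R|=1.15492 >1
So |R|<1 on (-1.8333, 0).

(-1.8333,0); λ=-4 ⇒ h* = (11/6)/4 = 0.4583.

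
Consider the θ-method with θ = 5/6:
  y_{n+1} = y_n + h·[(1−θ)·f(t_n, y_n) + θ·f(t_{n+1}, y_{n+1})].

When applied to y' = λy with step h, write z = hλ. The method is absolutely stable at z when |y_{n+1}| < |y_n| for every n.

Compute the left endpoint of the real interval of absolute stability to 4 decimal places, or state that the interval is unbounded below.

interval (−∞, 0).

Set f=λy, z=hλ:
  y_{n+1} = y_n + z·[1/6·y_n + 5/6·y_{n+1}] ⇒ (1 − 5/6z)y_{n+1} = (1 + 1/6z)y_n
  so R(z) = (1 + 1/6z)/(1 − 5/6z).

Solve |R(x)|<1 on ℝ⁻.
x=-1.21: |R|=0.3975
x=-2: |R|=0.2500
x=-10: |R|=0.0714
x=-100: |R|=0.1858
θ=5/6≥1/2 ⇒ |1+1/6x|<|1−5/6x| ∀x<0 ⇒ unbounded interval.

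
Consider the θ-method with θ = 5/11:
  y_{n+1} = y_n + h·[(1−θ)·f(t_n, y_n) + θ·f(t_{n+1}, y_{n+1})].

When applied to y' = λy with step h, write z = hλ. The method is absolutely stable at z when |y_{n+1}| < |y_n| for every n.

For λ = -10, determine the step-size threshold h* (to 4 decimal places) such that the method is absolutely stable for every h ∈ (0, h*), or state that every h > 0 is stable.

(-22.0000,0); λ=-10 ⇒ h* = (22)/10 = 2.2000.

Set f=λy, z=hλ:
  y_{n+1} = y_n + z·[6/11·y_n + 5/11·y_{n+1}] ⇒ (1 − 5/11z)y_{n+1} = (1 + 6/11z)y_n
  ⇒ R(z) = (1 + 6/11z)/(1 − 5/11z).

Boundary: |R(x)|=1, x<0.
x=-0.94: |R|=0.3414
R=−1: 1+6/11x = −1+5/11x ⇒ -1/11x=2 ⇒ x=2/(-1/11)=-22.0000
Confirm numerically:
  x=-18.830: |R|=0.96985 <1
  x=-13.000: |R|=0.88158 <1
  x=-9.958: |R|=0.80191 <1
  x=-22.276: |R|=1.00226 >1
  x=-22.151: |R|=1.00124 >1
  x=-22.100: |R|=1.00082 >1
Interval (-22.0000, 0).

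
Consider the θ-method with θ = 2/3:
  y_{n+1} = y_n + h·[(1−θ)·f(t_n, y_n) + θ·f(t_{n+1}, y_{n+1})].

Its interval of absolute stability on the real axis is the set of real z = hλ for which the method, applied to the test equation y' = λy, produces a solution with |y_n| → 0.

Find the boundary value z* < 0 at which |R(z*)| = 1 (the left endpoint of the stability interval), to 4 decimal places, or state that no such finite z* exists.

With y'=λy (z=hλ):
  y_{n+1} = y_n + z·[1/3·y_n + 2/3·y_{n+1}] ⇒ (1 − 2/3z)y_{n+1} = (1 + 1/3z)y_n
  Hence R(z) = (1 + 1/3z)/(1 − 2/3z).

Solve |R(x)|<1 on ℝ⁻.
x=-1.7: |R|=0.2031
x=-2: |R|=0.1429
x=-10: |R|=0.3043
x=-100: |R|=0.4778
θ=2/3≥1/2 ⇒ |1+1/3x|<|1−2/3x| ∀x<0 ⇒ interval (−∞,0).

(−∞, 0) — no finite endpoint.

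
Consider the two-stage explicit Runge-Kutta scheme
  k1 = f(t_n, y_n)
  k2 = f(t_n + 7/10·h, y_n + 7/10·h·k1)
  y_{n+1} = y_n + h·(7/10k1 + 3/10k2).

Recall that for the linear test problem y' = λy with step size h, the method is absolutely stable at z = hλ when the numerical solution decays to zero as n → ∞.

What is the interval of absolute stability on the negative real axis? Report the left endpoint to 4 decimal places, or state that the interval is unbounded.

(-4.7619, 0).

Set f=λy, z=hλ:
  k1=λy_n ⇒ h·k1=z·y_n;  k2=λ(1+7/10z)y_n ⇒ h·k2=z(1+7/10z)y_n
  y_{n+1}/y_n = 1 + 7/10z + 3/10z(1+7/10z) = 1 + z + 21/100z²
  Hence R(z) = 1 + z + 21/100z².

Solve |R(x)|<1 on ℝ⁻.
x=-1.41: |R|=0.0075
R=1: x+21/100x²=0 ⇒ x=−100/21=-4.7619; min R=1−1/(4·21/100)=-0.1905>−1
Confirm numerically:
  x=-3.576: |R|=0.10943 <1
  x=-2.571: |R|=0.18289 <1
  x=-2.202: |R|=0.18375 <1
  x=-5.219: |R|=1.50097 >1
  x=-5.201: |R|=1.47958 >1
So |R|<1 on (-4.7619, 0).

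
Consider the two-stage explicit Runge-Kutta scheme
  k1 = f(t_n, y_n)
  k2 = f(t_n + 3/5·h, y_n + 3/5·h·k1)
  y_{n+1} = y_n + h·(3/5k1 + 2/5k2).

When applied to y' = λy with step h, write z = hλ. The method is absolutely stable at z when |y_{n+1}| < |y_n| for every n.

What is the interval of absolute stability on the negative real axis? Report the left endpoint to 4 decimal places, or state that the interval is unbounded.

Set f=λy, z=hλ:
  k1=λy_n ⇒ h·k1=z·y_n;  k2=λ(1+3/5z)y_n ⇒ h·k2=z(1+3/5z)y_n
  y_{n+1}/y_n = 1 + 3/5z + 2/5z(1+3/5z) = 1 + z + 6/25z²
  ⇒ R(z) = 1 + z + 6/25z².

Need |R(x)|<1, x<0.
x=-1.55: |R|=0.0266
R=1: x+6/25x²=0 ⇒ x=−25/6=-4.1667; min R=1−1/(4·6/25)=-0.0417>−1
Confirm numerically:
  x=-3.417: |R|=0.38521 <1
  x=-3.355: |R|=0.34645 <1
  x=-3.165: |R|=0.23913 <1
  x=-2.098: |R|=0.04162 <1
  x=-4.640: |R|=1.52710 >1
  x=-4.481: |R|=1.33805 >1
Stable set (-4.1667, 0).

z∈(-4.1667,0).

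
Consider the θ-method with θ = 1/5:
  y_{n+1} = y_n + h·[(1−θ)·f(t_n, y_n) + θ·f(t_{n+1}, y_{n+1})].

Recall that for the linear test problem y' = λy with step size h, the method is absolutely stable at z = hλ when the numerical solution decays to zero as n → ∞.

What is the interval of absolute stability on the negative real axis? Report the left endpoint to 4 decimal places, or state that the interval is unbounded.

z∈(-3.3333,0).

With y'=λy (z=hλ):
  y_{n+1} = y_n + z·[4/5·y_n + 1/5·y_{n+1}] ⇒ (1 − 1/5z)y_{n+1} = (1 + 4/5z)y_n
  R(z) = (1 + 4/5z)/(1 − 1/5z).

Find x<0 with |R(x)|<1.
x=-0.53: |R|=0.5208
R=−1: 1+4/5x = −1+1/5x ⇒ -3/5x=2 ⇒ x=2/(-3/5)=-3.3333
Confirm numerically:
  x=-3.218: |R|=0.95790 <1
  x=-2.245: |R|=0.54934 <1
  x=-1.981: |R|=0.41885 <1
  x=-3.908: |R|=1.19353 >1
  x=-3.677: |R|=1.11882 >1
Interval (-3.3333, 0).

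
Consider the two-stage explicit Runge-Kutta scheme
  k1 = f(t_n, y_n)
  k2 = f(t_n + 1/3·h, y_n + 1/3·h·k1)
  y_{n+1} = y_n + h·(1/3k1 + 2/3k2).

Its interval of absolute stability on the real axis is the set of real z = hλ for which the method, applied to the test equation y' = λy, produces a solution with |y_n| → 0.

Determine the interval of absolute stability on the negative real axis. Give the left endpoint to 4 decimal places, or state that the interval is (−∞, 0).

z∈(-4.5000,0).

On y'=λy, z=hλ:
  k1=λy_n ⇒ h·k1=z·y_n;  k2=λ(1+1/3z)y_n ⇒ h·k2=z(1+1/3z)y_n
  y_{n+1}/y_n = 1 + 1/3z + 2/3z(1+1/3z) = 1 + z + 2/9z²
  ⇒ R(z) = 1 + z + 2/9z².

Solve |R(x)|<1 on ℝ⁻.
x=-1.44: |R|=0.0208
R=1: x+2/9x²=0 ⇒ x=−9/2=-4.5000; min R=1−1/(4·2/9)=-0.1250>−1
Confirm numerically:
  x=-4.465: |R|=0.96527 <1
  x=-4.360: |R|=0.86436 <1
  x=-4.175: |R|=0.69847 <1
  x=-2.325: |R|=0.12375 <1
  x=-4.988: |R|=1.54092 >1
  x=-4.752: |R|=1.26611 >1
Stable set (-4.5000, 0).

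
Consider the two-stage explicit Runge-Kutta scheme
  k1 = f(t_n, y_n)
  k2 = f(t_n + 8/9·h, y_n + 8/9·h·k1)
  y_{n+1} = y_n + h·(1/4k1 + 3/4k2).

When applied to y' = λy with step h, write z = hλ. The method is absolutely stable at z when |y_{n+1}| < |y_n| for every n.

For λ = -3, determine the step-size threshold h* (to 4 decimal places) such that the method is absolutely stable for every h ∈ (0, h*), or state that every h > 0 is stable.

(-1.5000,0); λ=-3 ⇒ h* = (3/2)/3 = 0.5000.

With y'=λy (z=hλ):
  k1=λy_n ⇒ h·k1=z·y_n;  k2=λ(1+8/9z)y_n ⇒ h·k2=z(1+8/9z)y_n
  y_{n+1}/y_n = 1 + 1/4z + 3/4z(1+8/9z) = 1 + z + 2/3z²
  so R(z) = 1 + z + 2/3z².

Solve |R(x)|<1 on ℝ⁻.
x=-1.22: |R|=0.7723
R=1: x+2/3x²=0 ⇒ x=−3/2=-1.5000; min R=1−1/(4·2/3)=0.6250>−1
Confirm numerically:
  x=-1.464: |R|=0.96486 <1
  x=-1.250: |R|=0.79167 <1
  x=-1.126: |R|=0.71925 <1
  x=-2.064: |R|=1.77606 >1
  x=-1.757: |R|=1.30103 >1
  x=-1.645: |R|=1.15902 >1
Interval (-1.5000, 0).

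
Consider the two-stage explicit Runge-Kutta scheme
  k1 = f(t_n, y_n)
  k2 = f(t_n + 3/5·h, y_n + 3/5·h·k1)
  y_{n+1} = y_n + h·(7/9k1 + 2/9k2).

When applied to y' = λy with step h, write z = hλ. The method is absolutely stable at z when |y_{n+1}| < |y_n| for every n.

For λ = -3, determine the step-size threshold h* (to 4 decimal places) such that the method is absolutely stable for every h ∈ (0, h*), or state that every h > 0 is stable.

(-7.5000,0); λ=-3 ⇒ h* = (15/2)/3 = 2.5000.

Set f=λy, z=hλ:
  k1=λy_n ⇒ h·k1=z·y_n;  k2=λ(1+3/5z)y_n ⇒ h·k2=z(1+3/5z)y_n
  y_{n+1}/y_n = 1 + 7/9z + 2/9z(1+3/5z) = 1 + z + 2/15z²
  R(z) = 1 + z + 2/15z².

Boundary: |R(x)|=1, x<0.
x=-0.93: |R|=0.1853
R=1: x+2/15x²=0 ⇒ x=−15/2=-7.5000; min R=1−1/(4·2/15)=-0.8750>−1
Confirm numerically:
  x=-6.970: |R|=0.50745 <1
  x=-6.657: |R|=0.25175 <1
  x=-6.420: |R|=0.07552 <1
  x=-8.089: |R|=1.63526 >1
  x=-7.709: |R|=1.21482 >1
So |R|<1 on (-7.5000, 0).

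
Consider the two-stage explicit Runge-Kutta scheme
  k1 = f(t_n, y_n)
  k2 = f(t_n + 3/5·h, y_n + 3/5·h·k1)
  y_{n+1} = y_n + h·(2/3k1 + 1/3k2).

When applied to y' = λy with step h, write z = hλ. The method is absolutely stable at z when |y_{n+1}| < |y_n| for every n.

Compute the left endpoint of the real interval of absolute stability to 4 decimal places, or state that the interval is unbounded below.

With y'=λy (z=hλ):
  k1=λy_n ⇒ h·k1=z·y_n;  k2=λ(1+3/5z)y_n ⇒ h·k2=z(1+3/5z)y_n
  y_{n+1}/y_n = 1 + 2/3z + 1/3z(1+3/5z) = 1 + z + 1/5z²
  Hence R(z) = 1 + z + 1/5z².

Solve |R(x)|<1 on ℝ⁻.
x=-1.67: |R|=0.1122
R=1: x+1/5x²=0 ⇒ x=−5=-5.0000; min R=1−1/(4·1/5)=-0.2500>−1
Confirm numerically:
  x=-4.654: |R|=0.67794 <1
  x=-3.568: |R|=0.02188 <1
  x=-2.406: |R|=0.24823 <1
  x=-5.558: |R|=1.62027 >1
  x=-5.387: |R|=1.41695 >1
Interval (-5.0000, 0).

z* = -5.0000.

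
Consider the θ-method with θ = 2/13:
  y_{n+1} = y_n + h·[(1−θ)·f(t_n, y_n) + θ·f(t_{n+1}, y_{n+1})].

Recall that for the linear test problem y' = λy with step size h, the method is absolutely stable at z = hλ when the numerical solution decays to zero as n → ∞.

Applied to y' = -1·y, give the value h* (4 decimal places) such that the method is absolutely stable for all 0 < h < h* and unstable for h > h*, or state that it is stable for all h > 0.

(-2.8889,0); λ=-1 ⇒ h* = (26/9)/1 = 2.8889.

Set f=λy, z=hλ:
  y_{n+1} = y_n + z·[11/13·y_n + 2/13·y_{n+1}] ⇒ (1 − 2/13z)y_{n+1} = (1 + 11/13z)y_n
  Hence R(z) = (1 + 11/13z)/(1 − 2/13z).

Need |R(x)|<1, x<0.
x=-1.4: |R|=0.1519
R=−1: 1+11/13x = −1+2/13x ⇒ -9/13x=2 ⇒ x=2/(-9/13)=-2.8889
Confirm numerically:
  x=-2.184: |R|=0.63473 <1
  x=-1.982: |R|=0.51886 <1
  x=-1.911: |R|=0.47682 <1
  x=-1.840: |R|=0.43405 <1
  x=-3.453: |R|=1.25505 >1
  x=-2.992: |R|=1.04888 >1
Stable set (-2.8889, 0).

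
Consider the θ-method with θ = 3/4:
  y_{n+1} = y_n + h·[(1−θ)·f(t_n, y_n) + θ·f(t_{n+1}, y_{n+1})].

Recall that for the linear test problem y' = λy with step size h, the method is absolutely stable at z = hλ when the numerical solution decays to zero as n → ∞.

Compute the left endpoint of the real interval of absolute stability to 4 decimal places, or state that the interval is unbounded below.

interval (−∞, 0).

With y'=λy (z=hλ):
  y_{n+1} = y_n + z·[1/4·y_n + 3/4·y_{n+1}] ⇒ (1 − 3/4z)y_{n+1} = (1 + 1/4z)y_n
  so R(z) = (1 + 1/4z)/(1 − 3/4z).

Boundary: |R(x)|=1, x<0.
x=-1.54: |R|=0.2854
x=-2: |R|=0.2000
x=-10: |R|=0.1765
x=-100: |R|=0.3158
θ=3/4≥1/2 ⇒ |1+1/4x|<|1−3/4x| ∀x<0 ⇒ unbounded interval.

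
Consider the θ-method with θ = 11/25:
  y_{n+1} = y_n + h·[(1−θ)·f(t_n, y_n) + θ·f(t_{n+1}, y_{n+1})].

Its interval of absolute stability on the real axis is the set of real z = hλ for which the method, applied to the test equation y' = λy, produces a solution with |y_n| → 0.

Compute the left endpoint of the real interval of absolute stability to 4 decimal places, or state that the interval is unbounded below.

z* = -16.6667.

On y'=λy, z=hλ:
  y_{n+1} = y_n + z·[14/25·y_n + 11/25·y_{n+1}] ⇒ (1 − 11/25z)y_{n+1} = (1 + 14/25z)y_n
  R(z) = (1 + 14/25z)/(1 − 11/25z).

Boundary: |R(x)|=1, x<0.
x=-0.65: |R|=0.4946
R=−1: 1+14/25x = −1+11/25x ⇒ -3/25x=2 ⇒ x=2/(-3/25)=-16.6667
Confirm numerically:
  x=-16.357: |R|=0.99547 <1
  x=-12.500: |R|=0.92308 <1
  x=-8.256: |R|=0.78214 <1
  x=-17.056: |R|=1.00549 >1
  x=-16.948: |R|=1.00399 >1
Stable set (-16.6667, 0).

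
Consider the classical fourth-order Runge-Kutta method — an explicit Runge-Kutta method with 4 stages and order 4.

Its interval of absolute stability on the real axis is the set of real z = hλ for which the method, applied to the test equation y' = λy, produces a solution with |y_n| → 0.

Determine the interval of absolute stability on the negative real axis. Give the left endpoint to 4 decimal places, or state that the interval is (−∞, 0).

With y'=λy (z=hλ):
  order 4, 4-stage ⇒ R(z)=1+z+z^2/2+z^3/6+z^4/24
  (e.g. R(-1.3)=0.29784, |R|=0.29784)

Solve |R(x)|<1 on ℝ⁻.
x=-1.3: |R|=0.2978
|R(-2.94)|=1.2594 |R(-0.87)|=0.4226 |R(-0.78)|=0.4605
Bisect:
  x_lo=-3.6039 |R|=3.1177  x_hi=-0.3424 |R|=0.7101
  mid=-1.97314 |R|=0.32474 →hi
  mid=-2.78853 |R|=1.00489 →lo
  mid=-2.38084 |R|=0.54288 →hi
  mid=-2.58468 |R|=0.73734 →hi
  mid=-2.68661 |R|=0.86112 →hi
  mid=-2.73757 |R|=0.93040 →hi
  mid=-2.76305 |R|=0.96698 →hi
  mid=-2.77579 |R|=0.98577 →hi
  mid=-2.78216 |R|=0.99529 →hi
  mid=-2.78535 |R|=1.00008 →lo
  ...
  [-2.78535,-2.78515] ⇒ x*=-2.7853
So |R|<1 on (-2.7853, 0).

(-2.7853, 0).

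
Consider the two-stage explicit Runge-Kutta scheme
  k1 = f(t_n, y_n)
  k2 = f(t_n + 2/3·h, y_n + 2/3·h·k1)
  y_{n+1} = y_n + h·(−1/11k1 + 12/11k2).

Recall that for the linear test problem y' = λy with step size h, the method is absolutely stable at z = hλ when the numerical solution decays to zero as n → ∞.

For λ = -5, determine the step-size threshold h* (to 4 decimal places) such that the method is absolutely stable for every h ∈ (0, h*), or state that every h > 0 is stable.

(-1.3750,0); λ=-5 ⇒ h* = (11/8)/5 = 0.2750.

With y'=λy (z=hλ):
  k1=λy_n ⇒ h·k1=z·y_n;  k2=λ(1+2/3z)y_n ⇒ h·k2=z(1+2/3z)y_n
  y_{n+1}/y_n = 1 − 1/11z + 12/11z(1+2/3z) = 1 + z + 8/11z²
  so R(z) = 1 + z + 8/11z².

Solve |R(x)|<1 on ℝ⁻.
x=-1.56: |R|=1.2099
R=1: x+8/11x²=0 ⇒ x=−11/8=-1.3750; min R=1−1/(4·8/11)=0.6562>−1
Confirm numerically:
  x=-1.219: |R|=0.86170 <1
  x=-0.906: |R|=0.69097 <1
  x=-0.556: |R|=0.66883 <1
  x=-1.939: |R|=1.79534 >1
  x=-1.757: |R|=1.48813 >1
So |R|<1 on (-1.3750, 0).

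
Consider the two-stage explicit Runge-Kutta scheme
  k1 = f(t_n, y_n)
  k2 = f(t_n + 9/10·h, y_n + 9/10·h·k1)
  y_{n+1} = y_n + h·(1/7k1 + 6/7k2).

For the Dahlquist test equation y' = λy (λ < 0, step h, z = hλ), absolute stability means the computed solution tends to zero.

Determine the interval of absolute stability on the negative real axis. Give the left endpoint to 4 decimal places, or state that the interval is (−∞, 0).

z∈(-1.2963,0).

On y'=λy, z=hλ:
  k1=λy_n ⇒ h·k1=z·y_n;  k2=λ(1+9/10z)y_n ⇒ h·k2=z(1+9/10z)y_n
  y_{n+1}/y_n = 1 + 1/7z + 6/7z(1+9/10z) = 1 + z + 27/35z²
  Hence R(z) = 1 + z + 27/35z².

Find x<0 with |R(x)|<1.
x=-0.99: |R|=0.7661
R=1: x+27/35x²=0 ⇒ x=−35/27=-1.2963; min R=1−1/(4·27/35)=0.6759>−1
Confirm numerically:
  x=-1.237: |R|=0.94342 <1
  x=-0.989: |R|=0.76555 <1
  x=-0.579: |R|=0.67961 <1
  x=-0.535: |R|=0.68580 <1
  x=-1.775: |R|=1.65548 >1
  x=-1.725: |R|=1.57048 >1
So |R|<1 on (-1.2963, 0).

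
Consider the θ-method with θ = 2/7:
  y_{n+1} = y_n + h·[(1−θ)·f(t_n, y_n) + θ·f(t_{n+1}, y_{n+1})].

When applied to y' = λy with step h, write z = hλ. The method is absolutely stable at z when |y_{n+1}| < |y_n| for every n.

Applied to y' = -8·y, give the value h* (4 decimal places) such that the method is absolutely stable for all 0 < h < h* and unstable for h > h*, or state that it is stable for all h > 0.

On y'=λy, z=hλ:
  y_{n+1} = y_n + z·[5/7·y_n + 2/7·y_{n+1}] ⇒ (1 − 2/7z)y_{n+1} = (1 + 5/7z)y_n
  ⇒ R(z) = (1 + 5/7z)/(1 − 2/7z).

Boundary: |R(x)|=1, x<0.
x=-0.59: |R|=0.4951
R=−1: 1+5/7x = −1+2/7x ⇒ -3/7x=2 ⇒ x=2/(-3/7)=-4.6667
Confirm numerically:
  x=-4.484: |R|=0.96568 <1
  x=-3.601: |R|=0.77489 <1
  x=-2.221: |R|=0.35877 <1
  x=-5.232: |R|=1.09711 >1
  x=-5.042: |R|=1.06591 >1
  x=-5.008: |R|=1.06018 >1
So |R|<1 on (-4.6667, 0).

(-4.6667,0); λ=-8 ⇒ h* = (14/3)/8 = 0.5833.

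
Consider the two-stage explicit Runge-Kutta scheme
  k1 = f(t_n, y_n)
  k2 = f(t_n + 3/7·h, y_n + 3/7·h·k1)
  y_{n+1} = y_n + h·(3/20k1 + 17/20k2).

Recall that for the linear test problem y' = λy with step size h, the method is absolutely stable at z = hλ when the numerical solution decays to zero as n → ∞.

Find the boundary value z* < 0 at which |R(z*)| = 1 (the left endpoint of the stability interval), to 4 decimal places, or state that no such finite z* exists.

Test eqn y'=λy, z=hλ:
  k1=λy_n ⇒ h·k1=z·y_n;  k2=λ(1+3/7z)y_n ⇒ h·k2=z(1+3/7z)y_n
  y_{n+1}/y_n = 1 + 3/20z + 17/20z(1+3/7z) = 1 + z + 51/140z²
  R(z) = 1 + z + 51/140z².

Solve |R(x)|<1 on ℝ⁻.
x=-0.5: |R|=0.5911
R=1: x+51/140x²=0 ⇒ x=−140/51=-2.7451; min R=1−1/(4·51/140)=0.3137>−1
Confirm numerically:
  x=-2.027: |R|=0.46975 <1
  x=-1.870: |R|=0.40387 <1
  x=-1.308: |R|=0.31524 <1
  x=-3.042: |R|=1.32901 >1
  x=-2.777: |R|=1.03227 >1
So |R|<1 on (-2.7451, 0).

z* = -2.7451.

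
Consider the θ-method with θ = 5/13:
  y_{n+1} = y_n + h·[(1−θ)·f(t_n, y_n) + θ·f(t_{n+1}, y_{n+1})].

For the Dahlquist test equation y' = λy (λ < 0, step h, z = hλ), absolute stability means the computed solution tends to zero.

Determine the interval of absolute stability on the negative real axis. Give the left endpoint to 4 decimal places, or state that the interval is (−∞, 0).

(-8.6667, 0).

On y'=λy, z=hλ:
  y_{n+1} = y_n + z·[8/13·y_n + 5/13·y_{n+1}] ⇒ (1 − 5/13z)y_{n+1} = (1 + 8/13z)y_n
  so R(z) = (1 + 8/13z)/(1 − 5/13z).

Need |R(x)|<1, x<0.
x=-0.61: |R|=0.5059
R=−1: 1+8/13x = −1+5/13x ⇒ -3/13x=2 ⇒ x=2/(-3/13)=-8.6667
Confirm numerically:
  x=-7.186: |R|=0.90922 <1
  x=-5.133: |R|=0.72582 <1
  x=-5.033: |R|=0.71437 <1
  x=-9.251: |R|=1.02958 >1
  x=-8.844: |R|=1.00930 >1
So |R|<1 on (-8.6667, 0).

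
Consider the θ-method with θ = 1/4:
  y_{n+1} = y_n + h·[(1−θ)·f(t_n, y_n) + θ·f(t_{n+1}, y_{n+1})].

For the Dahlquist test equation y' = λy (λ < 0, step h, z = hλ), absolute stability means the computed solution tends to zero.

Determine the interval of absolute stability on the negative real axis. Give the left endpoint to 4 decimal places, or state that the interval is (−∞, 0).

On y'=λy, z=hλ:
  y_{n+1} = y_n + z·[3/4·y_n + 1/4·y_{n+1}] ⇒ (1 − 1/4z)y_{n+1} = (1 + 3/4z)y_n
  R(z) = (1 + 3/4z)/(1 − 1/4z).

Solve |R(x)|<1 on ℝ⁻.
x=-0.99: |R|=0.2064
R=−1: 1+3/4x = −1+1/4x ⇒ -1/2x=2 ⇒ x=2/(-1/2)=-4.0000
Confirm numerically:
  x=-3.328: |R|=0.81659 <1
  x=-3.090: |R|=0.74330 <1
  x=-2.304: |R|=0.46193 <1
  x=-4.331: |R|=1.07946 >1
  x=-4.285: |R|=1.06880 >1
  x=-4.029: |R|=1.00722 >1
Interval (-4.0000, 0).

z∈(-4.0000,0).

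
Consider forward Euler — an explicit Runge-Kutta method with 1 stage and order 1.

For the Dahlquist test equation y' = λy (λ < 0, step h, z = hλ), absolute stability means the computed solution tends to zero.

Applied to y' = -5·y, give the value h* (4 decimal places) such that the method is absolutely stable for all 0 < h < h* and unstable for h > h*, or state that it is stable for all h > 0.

(-2.0000,0); λ=-5 ⇒ h* = 0.4000.

On y'=λy, z=hλ:
  order 1, 1-stage ⇒ R(z)=1+z
  (e.g. R(-0.54)=0.46000, |R|=0.46000)

Need |R(x)|<1, x<0.
x=-0.54: |R|=0.4600
|R(-2.18)|=1.1800 |R(-2)|=1.0000 |R(-0.99)|=0.0100
Bisect:
  x_lo=-2.7478 |R|=1.7478  x_hi=-0.0908 |R|=0.9092
  mid=-1.41932 |R|=0.41932 →hi
  mid=-2.08356 |R|=1.08356 →lo
  mid=-1.75144 |R|=0.75144 →hi
  mid=-1.91750 |R|=0.91750 →hi
  mid=-2.00053 |R|=1.00053 →lo
  mid=-1.95901 |R|=0.95901 →hi
  mid=-1.97977 |R|=0.97977 →hi
  ...
  [-2.00004,-1.99988] ⇒ x*=-2.0000
Interval (-2.0000, 0).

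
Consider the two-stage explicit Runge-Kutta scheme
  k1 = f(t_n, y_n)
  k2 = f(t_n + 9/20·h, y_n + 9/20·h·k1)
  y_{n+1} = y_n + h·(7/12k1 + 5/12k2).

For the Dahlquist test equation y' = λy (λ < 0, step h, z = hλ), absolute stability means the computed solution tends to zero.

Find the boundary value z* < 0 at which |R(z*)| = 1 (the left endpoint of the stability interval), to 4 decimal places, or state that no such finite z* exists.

Test eqn y'=λy, z=hλ:
  k1=λy_n ⇒ h·k1=z·y_n;  k2=λ(1+9/20z)y_n ⇒ h·k2=z(1+9/20z)y_n
  y_{n+1}/y_n = 1 + 7/12z + 5/12z(1+9/20z) = 1 + z + 3/16z²
  R(z) = 1 + z + 3/16z².

Solve |R(x)|<1 on ℝ⁻.
x=-1.26: |R|=0.0377
R=1: x+3/16x²=0 ⇒ x=−16/3=-5.3333; min R=1−1/(4·3/16)=-0.3333>−1
Confirm numerically:
  x=-5.027: |R|=0.71126 <1
  x=-3.197: |R|=0.28060 <1
  x=-2.297: |R|=0.30771 <1
  x=-2.292: |R|=0.30701 <1
  x=-5.807: |R|=1.51573 >1
  x=-5.787: |R|=1.49226 >1
  x=-5.730: |R|=1.42617 >1
So |R|<1 on (-5.3333, 0).

z* = -5.3333.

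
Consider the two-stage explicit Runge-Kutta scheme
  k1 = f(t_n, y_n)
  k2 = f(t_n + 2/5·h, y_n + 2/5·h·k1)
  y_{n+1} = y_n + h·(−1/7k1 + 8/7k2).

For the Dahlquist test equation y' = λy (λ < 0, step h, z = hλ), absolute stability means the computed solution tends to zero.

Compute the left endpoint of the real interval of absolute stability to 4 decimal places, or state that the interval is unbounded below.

Test eqn y'=λy, z=hλ:
  k1=λy_n ⇒ h·k1=z·y_n;  k2=λ(1+2/5z)y_n ⇒ h·k2=z(1+2/5z)y_n
  y_{n+1}/y_n = 1 − 1/7z + 8/7z(1+2/5z) = 1 + z + 16/35z²
  R(z) = 1 + z + 16/35z².

Solve |R(x)|<1 on ℝ⁻.
x=-0.66: |R|=0.5391
R=1: x+16/35x²=0 ⇒ x=−35/16=-2.1875; min R=1−1/(4·16/35)=0.4531>−1
Confirm numerically:
  x=-1.825: |R|=0.69757 <1
  x=-1.248: |R|=0.46400 <1
  x=-1.141: |R|=0.45415 <1
  x=-0.978: |R|=0.45925 <1
  x=-2.758: |R|=1.71929 >1
  x=-2.625: |R|=1.52500 >1
Interval (-2.1875, 0).

z* = -2.1875.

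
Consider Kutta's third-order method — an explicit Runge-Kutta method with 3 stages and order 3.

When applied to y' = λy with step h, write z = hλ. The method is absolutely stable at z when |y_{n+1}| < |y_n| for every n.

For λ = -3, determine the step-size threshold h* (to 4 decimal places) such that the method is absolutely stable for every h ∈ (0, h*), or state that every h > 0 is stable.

Set f=λy, z=hλ:
  order 3, 3-stage ⇒ R(z)=1+z+z^2/2+z^3/6
  (e.g. R(-1.47)=0.08103, |R|=0.08103)

Solve |R(x)|<1 on ℝ⁻.
x=-1.47: |R|=0.0810
|R(-2.46)|=0.9154 |R(-1.27)|=0.1951 |R(-0.81)|=0.4295
Bisect:
  x_lo=-3.0054 |R|=2.0136  x_hi=-0.2155 |R|=0.8060
  mid=-1.61048 |R|=0.00983 →hi
  mid=-2.30796 |R|=0.69358 →hi
  mid=-2.65670 |R|=1.25286 →lo
  mid=-2.48233 |R|=0.95069 →hi
  mid=-2.56952 |R|=1.09581 →lo
  mid=-2.52592 |R|=1.02180 →lo
  mid=-2.50413 |R|=0.98589 →hi
  mid=-2.51503 |R|=1.00375 →lo
  mid=-2.50958 |R|=0.99480 →hi
  ...
  [-2.51281,-2.51264] ⇒ x*=-2.5127
Stable set (-2.5127, 0).

(-2.5127,0); λ=-3 ⇒ h* = 0.8376.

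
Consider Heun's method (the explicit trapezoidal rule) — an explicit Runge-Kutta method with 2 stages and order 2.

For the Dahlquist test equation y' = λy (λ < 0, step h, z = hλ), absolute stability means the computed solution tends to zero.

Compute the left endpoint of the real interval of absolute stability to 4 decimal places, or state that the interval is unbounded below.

With y'=λy (z=hλ):
  order 2, 2-stage ⇒ R(z)=1+z+z^2/2
  (e.g. R(-1.69)=0.73805, |R|=0.73805)

Boundary: |R(x)|=1, x<0.
x=-1.69: |R|=0.7380
|R(-1.98)|=0.9802 |R(-1.21)|=0.5221 |R(-0.75)|=0.5312
Bisect:
  x_lo=-2.8444 |R|=2.2009  x_hi=-0.3592 |R|=0.7053
  mid=-1.60177 |R|=0.68106 →hi
  mid=-2.22307 |R|=1.24795 →lo
  mid=-1.91242 |R|=0.91626 →hi
  mid=-2.06775 |R|=1.07004 →lo
  mid=-1.99008 |R|=0.99013 →hi
  mid=-2.02892 |R|=1.02933 →lo
  mid=-2.00950 |R|=1.00954 →lo
  mid=-1.99979 |R|=0.99979 →hi
  ...
  [-2.00010,-1.99994] ⇒ x*=-2.0000
Interval (-2.0000, 0).

z* = -2.0000.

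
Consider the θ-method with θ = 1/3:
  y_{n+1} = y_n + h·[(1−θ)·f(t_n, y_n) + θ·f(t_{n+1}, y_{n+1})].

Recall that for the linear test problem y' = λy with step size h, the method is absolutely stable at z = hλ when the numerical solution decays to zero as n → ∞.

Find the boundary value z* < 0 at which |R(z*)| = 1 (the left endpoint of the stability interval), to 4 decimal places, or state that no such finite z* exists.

On y'=λy, z=hλ:
  y_{n+1} = y_n + z·[2/3·y_n + 1/3·y_{n+1}] ⇒ (1 − 1/3z)y_{n+1} = (1 + 2/3z)y_n
  so R(z) = (1 + 2/3z)/(1 − 1/3z).

Boundary: |R(x)|=1, x<0.
x=-1.51: |R|=0.0044
R=−1: 1+2/3x = −1+1/3x ⇒ -1/3x=2 ⇒ x=2/(-1/3)=-6.0000
Confirm numerically:
  x=-5.585: |R|=0.95166 <1
  x=-5.125: |R|=0.89231 <1
  x=-4.693: |R|=0.83011 <1
  x=-3.257: |R|=0.56161 <1
  x=-6.217: |R|=1.02354 >1
  x=-6.170: |R|=1.01854 >1
Interval (-6.0000, 0).

z* = -6.0000.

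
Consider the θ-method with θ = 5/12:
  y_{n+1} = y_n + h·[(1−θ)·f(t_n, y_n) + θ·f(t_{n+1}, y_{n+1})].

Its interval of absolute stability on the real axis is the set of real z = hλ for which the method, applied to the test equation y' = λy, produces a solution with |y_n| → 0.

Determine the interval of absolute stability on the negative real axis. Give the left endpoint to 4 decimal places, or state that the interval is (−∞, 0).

(-12.0000, 0).

With y'=λy (z=hλ):
  y_{n+1} = y_n + z·[7/12·y_n + 5/12·y_{n+1}] ⇒ (1 − 5/12z)y_{n+1} = (1 + 7/12z)y_n
  Hence R(z) = (1 + 7/12z)/(1 − 5/12z).

Need |R(x)|<1, x<0.
x=-1.29: |R|=0.1610
R=−1: 1+7/12x = −1+5/12x ⇒ -1/6x=2 ⇒ x=2/(-1/6)=-12.0000
Confirm numerically:
  x=-11.786: |R|=0.99397 <1
  x=-11.137: |R|=0.97450 <1
  x=-10.121: |R|=0.93997 <1
  x=-5.652: |R|=0.68465 <1
  x=-12.245: |R|=1.00669 >1
  x=-12.042: |R|=1.00116 >1
Stable set (-12.0000, 0).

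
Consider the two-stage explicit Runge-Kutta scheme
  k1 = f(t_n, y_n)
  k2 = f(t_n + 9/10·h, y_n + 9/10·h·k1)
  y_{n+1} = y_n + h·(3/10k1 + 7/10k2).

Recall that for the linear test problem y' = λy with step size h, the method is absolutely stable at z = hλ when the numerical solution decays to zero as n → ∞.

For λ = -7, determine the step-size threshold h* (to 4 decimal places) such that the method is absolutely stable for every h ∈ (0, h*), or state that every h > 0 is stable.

(-1.5873,0); λ=-7 ⇒ h* = (100/63)/7 = 0.2268.

With y'=λy (z=hλ):
  k1=λy_n ⇒ h·k1=z·y_n;  k2=λ(1+9/10z)y_n ⇒ h·k2=z(1+9/10z)y_n
  y_{n+1}/y_n = 1 + 3/10z + 7/10z(1+9/10z) = 1 + z + 63/100z²
  R(z) = 1 + z + 63/100z².

Find x<0 with |R(x)|<1.
x=-0.85: |R|=0.6052
R=1: x+63/100x²=0 ⇒ x=−100/63=-1.5873; min R=1−1/(4·63/100)=0.6032>−1
Confirm numerically:
  x=-1.442: |R|=0.86800 <1
  x=-1.104: |R|=0.66385 <1
  x=-0.942: |R|=0.61704 <1
  x=-0.791: |R|=0.60318 <1
  x=-2.136: |R|=1.73837 >1
  x=-1.831: |R|=1.28111 >1
  x=-1.632: |R|=1.04596 >1
Stable set (-1.5873, 0).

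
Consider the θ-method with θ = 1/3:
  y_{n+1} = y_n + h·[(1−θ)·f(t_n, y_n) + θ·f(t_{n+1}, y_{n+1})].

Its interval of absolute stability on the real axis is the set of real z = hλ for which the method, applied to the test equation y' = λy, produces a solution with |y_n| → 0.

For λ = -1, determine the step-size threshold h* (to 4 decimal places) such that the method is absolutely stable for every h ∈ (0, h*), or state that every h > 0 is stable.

(-6.0000,0); λ=-1 ⇒ h* = (6)/1 = 6.0000.

On y'=λy, z=hλ:
  y_{n+1} = y_n + z·[2/3·y_n + 1/3·y_{n+1}] ⇒ (1 − 1/3z)y_{n+1} = (1 + 2/3z)y_n
  R(z) = (1 + 2/3z)/(1 − 1/3z).

Solve |R(x)|<1 on ℝ⁻.
x=-1.11: |R|=0.1898
R=−1: 1+2/3x = −1+1/3x ⇒ -1/3x=2 ⇒ x=2/(-1/3)=-6.0000
Confirm numerically:
  x=-5.076: |R|=0.88559 <1
  x=-3.880: |R|=0.69186 <1
  x=-3.016: |R|=0.50399 <1
  x=-6.585: |R|=1.06103 >1
  x=-6.180: |R|=1.01961 >1
So |R|<1 on (-6.0000, 0).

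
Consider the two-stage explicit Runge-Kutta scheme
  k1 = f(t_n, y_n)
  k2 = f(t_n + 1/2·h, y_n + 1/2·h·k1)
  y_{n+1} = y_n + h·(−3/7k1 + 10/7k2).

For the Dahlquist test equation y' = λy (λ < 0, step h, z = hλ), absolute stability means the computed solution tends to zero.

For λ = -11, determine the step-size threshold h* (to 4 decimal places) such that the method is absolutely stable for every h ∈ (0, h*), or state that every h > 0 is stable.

(-1.4000,0); λ=-11 ⇒ h* = (7/5)/11 = 0.1273.

Test eqn y'=λy, z=hλ:
  k1=λy_n ⇒ h·k1=z·y_n;  k2=λ(1+1/2z)y_n ⇒ h·k2=z(1+1/2z)y_n
  y_{n+1}/y_n = 1 − 3/7z + 10/7z(1+1/2z) = 1 + z + 5/7z²
  so R(z) = 1 + z + 5/7z².

Need |R(x)|<1, x<0.
x=-1.33: |R|=0.9335
R=1: x+5/7x²=0 ⇒ x=−7/5=-1.4000; min R=1−1/(4·5/7)=0.6500>−1
Confirm numerically:
  x=-1.254: |R|=0.86923 <1
  x=-1.242: |R|=0.85983 <1
  x=-0.956: |R|=0.69681 <1
  x=-0.691: |R|=0.65006 <1
  x=-1.770: |R|=1.46779 >1
  x=-1.529: |R|=1.14089 >1
  x=-1.476: |R|=1.08013 >1
Stable set (-1.4000, 0).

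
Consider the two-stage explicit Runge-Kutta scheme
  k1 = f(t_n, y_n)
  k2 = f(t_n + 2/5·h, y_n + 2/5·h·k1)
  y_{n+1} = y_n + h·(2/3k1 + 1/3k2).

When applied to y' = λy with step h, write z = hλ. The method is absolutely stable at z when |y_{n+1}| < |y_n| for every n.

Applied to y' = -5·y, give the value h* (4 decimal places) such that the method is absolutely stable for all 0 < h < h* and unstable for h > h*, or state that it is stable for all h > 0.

(-7.5000,0); λ=-5 ⇒ h* = (15/2)/5 = 1.5000.

Set f=λy, z=hλ:
  k1=λy_n ⇒ h·k1=z·y_n;  k2=λ(1+2/5z)y_n ⇒ h·k2=z(1+2/5z)y_n
  y_{n+1}/y_n = 1 + 2/3z + 1/3z(1+2/5z) = 1 + z + 2/15z²
  R(z) = 1 + z + 2/15z².

Solve |R(x)|<1 on ℝ⁻.
x=-1.12: |R|=0.0473
R=1: x+2/15x²=0 ⇒ x=−15/2=-7.5000; min R=1−1/(4·2/15)=-0.8750>−1
Confirm numerically:
  x=-6.367: |R|=0.03816 <1
  x=-5.749: |R|=0.34220 <1
  x=-4.621: |R|=0.77385 <1
  x=-3.233: |R|=0.83936 <1
  x=-7.892: |R|=1.41249 >1
  x=-7.563: |R|=1.06353 >1
Stable set (-7.5000, 0).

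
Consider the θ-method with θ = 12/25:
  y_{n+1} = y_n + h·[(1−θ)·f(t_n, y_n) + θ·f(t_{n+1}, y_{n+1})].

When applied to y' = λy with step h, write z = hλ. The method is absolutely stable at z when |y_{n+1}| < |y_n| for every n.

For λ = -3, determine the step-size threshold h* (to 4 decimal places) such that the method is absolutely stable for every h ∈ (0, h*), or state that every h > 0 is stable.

(-50.0000,0); λ=-3 ⇒ h* = (50)/3 = 16.6667.

On y'=λy, z=hλ:
  y_{n+1} = y_n + z·[13/25·y_n + 12/25·y_{n+1}] ⇒ (1 − 12/25z)y_{n+1} = (1 + 13/25z)y_n
  so R(z) = (1 + 13/25z)/(1 − 12/25z).

Boundary: |R(x)|=1, x<0.
x=-1.08: |R|=0.2887
R=−1: 1+13/25x = −1+12/25x ⇒ -1/25x=2 ⇒ x=2/(-1/25)=-50.0000
Confirm numerically:
  x=-45.971: |R|=0.99301 <1
  x=-42.959: |R|=0.98697 <1
  x=-23.347: |R|=0.91266 <1
  x=-50.533: |R|=1.00084 >1
  x=-50.389: |R|=1.00062 >1
  x=-50.026: |R|=1.00004 >1
Interval (-50.0000, 0).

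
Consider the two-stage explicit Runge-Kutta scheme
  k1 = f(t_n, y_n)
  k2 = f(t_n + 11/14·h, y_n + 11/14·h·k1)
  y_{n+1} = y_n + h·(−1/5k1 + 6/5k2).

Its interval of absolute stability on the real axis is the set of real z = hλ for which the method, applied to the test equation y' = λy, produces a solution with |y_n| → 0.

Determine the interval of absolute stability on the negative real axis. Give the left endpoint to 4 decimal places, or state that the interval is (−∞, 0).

With y'=λy (z=hλ):
  k1=λy_n ⇒ h·k1=z·y_n;  k2=λ(1+11/14z)y_n ⇒ h·k2=z(1+11/14z)y_n
  y_{n+1}/y_n = 1 − 1/5z + 6/5z(1+11/14z) = 1 + z + 33/35z²
  Hence R(z) = 1 + z + 33/35z².

Find x<0 with |R(x)|<1.
x=-0.68: |R|=0.7560
R=1: x+33/35x²=0 ⇒ x=−35/33=-1.0606; min R=1−1/(4·33/35)=0.7348>−1
Confirm numerically:
  x=-0.996: |R|=0.93933 <1
  x=-0.916: |R|=0.87511 <1
  x=-0.866: |R|=0.84110 <1
  x=-0.772: |R|=0.78993 <1
  x=-1.424: |R|=1.48790 >1
  x=-1.290: |R|=1.27901 >1
  x=-1.097: |R|=1.03764 >1
Interval (-1.0606, 0).

z∈(-1.0606,0).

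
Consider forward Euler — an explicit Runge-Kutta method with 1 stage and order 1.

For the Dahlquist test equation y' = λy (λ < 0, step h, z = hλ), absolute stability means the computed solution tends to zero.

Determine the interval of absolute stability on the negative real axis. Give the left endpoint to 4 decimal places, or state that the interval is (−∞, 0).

With y'=λy (z=hλ):
  order 1, 1-stage ⇒ R(z)=1+z
  (e.g. R(-0.45)=0.55000, |R|=0.55000)

Need |R(x)|<1, x<0.
x=-0.45: |R|=0.5500
|R(-2.19)|=1.1900 |R(-1.06)|=0.0600 |R(-0.95)|=0.0500
Bisect:
  x_lo=-2.6570 |R|=1.6570  x_hi=-0.1354 |R|=0.8646
  mid=-1.39622 |R|=0.39622 →hi
  mid=-2.02661 |R|=1.02661 →lo
  mid=-1.71141 |R|=0.71141 →hi
  mid=-1.86901 |R|=0.86901 →hi
  mid=-1.94781 |R|=0.94781 →hi
  mid=-1.98721 |R|=0.98721 →hi
  mid=-2.00691 |R|=1.00691 →lo
  mid=-1.99706 |R|=0.99706 →hi
  mid=-2.00198 |R|=1.00198 →lo
  ...
  [-2.00014,-1.99998] ⇒ x*=-2.0000
Interval (-2.0000, 0).

z∈(-2.0000,0).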